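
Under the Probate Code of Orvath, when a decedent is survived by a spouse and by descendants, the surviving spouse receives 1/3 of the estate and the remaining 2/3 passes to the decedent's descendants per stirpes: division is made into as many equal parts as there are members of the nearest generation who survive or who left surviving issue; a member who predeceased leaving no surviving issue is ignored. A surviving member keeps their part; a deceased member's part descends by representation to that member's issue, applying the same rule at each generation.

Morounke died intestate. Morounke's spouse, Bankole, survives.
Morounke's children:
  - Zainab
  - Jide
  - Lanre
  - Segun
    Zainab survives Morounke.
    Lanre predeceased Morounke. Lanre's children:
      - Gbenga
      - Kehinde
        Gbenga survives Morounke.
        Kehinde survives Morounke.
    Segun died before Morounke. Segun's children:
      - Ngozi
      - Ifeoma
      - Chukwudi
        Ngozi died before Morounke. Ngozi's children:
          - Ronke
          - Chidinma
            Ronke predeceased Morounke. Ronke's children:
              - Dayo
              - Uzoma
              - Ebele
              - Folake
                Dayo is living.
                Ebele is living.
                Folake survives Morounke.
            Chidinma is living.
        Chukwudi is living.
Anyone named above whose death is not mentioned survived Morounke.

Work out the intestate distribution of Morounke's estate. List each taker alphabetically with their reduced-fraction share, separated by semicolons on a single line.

Bankole 1/3; Chidinma 1/36; Chukwudi 1/18; Dayo 1/144; Ebele 1/144; Folake 1/144; Gbenga 1/12; Ifeoma 1/18; Jide 1/6; Kehinde 1/12; Uzoma 1/144; Zainab 1/6

Bankole, as surviving spouse, takes 1/3.
The remaining 2/3 passes to Morounke's descendants per stirpes.
The 2/3 is divided into 4 equal shares of 1/6 among Zainab, Jide, Lanre, Segun.
Zainab is living and takes 1/6.
Jide is living and takes 1/6.
Lanre predeceased; the 1/6 allotted to Lanre's branch passes to Lanre's issue by representation.
The 1/6 is divided into 2 equal shares of 1/12 among Gbenga, Kehinde.
Gbenga is living and takes 1/12.
Kehinde is living and takes 1/12.
Segun predeceased; the 1/6 allotted to Segun's branch passes to Segun's issue by representation.
The 1/6 is divided into 3 equal shares of 1/18 among Ngozi, Ifeoma, Chukwudi.
Ngozi predeceased; the 1/18 allotted to Ngozi's branch passes to Ngozi's issue by representation.
The 1/18 is divided into 2 equal shares of 1/36 among Ronke, Chidinma.
Ronke predeceased; the 1/36 allotted to Ronke's branch passes to Ronke's issue by representation.
The 1/36 is divided into 4 equal shares of 1/144 among Dayo, Uzoma, Ebele, Folake.
Dayo is living and takes 1/144.
Uzoma is living and takes 1/144.
Ebele is living and takes 1/144.
Folake is living and takes 1/144.
Chidinma is living and takes 1/36.
Ifeoma is living and takes 1/18.
Chukwudi is living and takes 1/18.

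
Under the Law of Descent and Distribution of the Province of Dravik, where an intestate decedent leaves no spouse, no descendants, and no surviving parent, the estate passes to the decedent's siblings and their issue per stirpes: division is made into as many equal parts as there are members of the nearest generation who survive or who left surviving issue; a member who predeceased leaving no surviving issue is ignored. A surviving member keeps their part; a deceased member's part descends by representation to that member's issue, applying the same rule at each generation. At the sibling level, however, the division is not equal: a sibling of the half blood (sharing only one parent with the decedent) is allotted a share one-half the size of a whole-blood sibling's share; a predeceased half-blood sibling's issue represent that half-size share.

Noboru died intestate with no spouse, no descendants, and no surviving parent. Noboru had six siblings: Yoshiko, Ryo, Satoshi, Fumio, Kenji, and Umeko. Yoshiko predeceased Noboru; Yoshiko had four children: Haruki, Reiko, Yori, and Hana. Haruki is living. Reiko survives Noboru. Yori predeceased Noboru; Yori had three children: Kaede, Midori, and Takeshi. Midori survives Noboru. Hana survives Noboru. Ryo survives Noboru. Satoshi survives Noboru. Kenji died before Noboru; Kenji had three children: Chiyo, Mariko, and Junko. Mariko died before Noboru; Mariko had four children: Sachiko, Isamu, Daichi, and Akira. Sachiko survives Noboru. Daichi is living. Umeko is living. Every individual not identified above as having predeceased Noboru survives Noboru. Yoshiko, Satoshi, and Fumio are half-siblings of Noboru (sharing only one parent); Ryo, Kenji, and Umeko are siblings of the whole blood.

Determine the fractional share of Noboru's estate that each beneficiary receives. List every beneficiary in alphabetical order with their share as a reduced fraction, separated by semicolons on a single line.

Akira 1/54; Chiyo 2/27; Daichi 1/54; Fumio 1/9; Hana 1/36; Haruki 1/36; Isamu 1/54; Junko 2/27; Kaede 1/108; Midori 1/108; Reiko 1/36; Ryo 2/9; Sachiko 1/54; Satoshi 1/9; Takeshi 1/108; Umeko 2/9

No spouse, descendants, or parent survives, so the estate passes to Noboru's siblings per stirpes.
Half-blood siblings count for one-half the weight of whole-blood siblings at the initial division.
Dividing 1 in proportion to weights (total weight 9/2): Yoshiko (weight 1/2) → 1/9; Ryo (weight 1) → 2/9; Satoshi (weight 1/2) → 1/9; Fumio (weight 1/2) → 1/9; Kenji (weight 1) → 2/9; Umeko (weight 1) → 2/9.
Yoshiko predeceased; the 1/9 allotted to Yoshiko's branch passes to Yoshiko's issue by representation.
The 1/9 is divided into 4 equal shares of 1/36 among Haruki, Reiko, Yori, Hana.
Haruki is living and takes 1/36.
Reiko is living and takes 1/36.
Yori predeceased; the 1/36 allotted to Yori's branch passes to Yori's issue by representation.
The 1/36 is divided into 3 equal shares of 1/108 among Kaede, Midori, Takeshi.
Kaede is living and takes 1/108.
Midori is living and takes 1/108.
Takeshi is living and takes 1/108.
Hana is living and takes 1/36.
Ryo is living and takes 2/9.
Satoshi is living and takes 1/9.
Fumio is living and takes 1/9.
Kenji predeceased; the 2/9 allotted to Kenji's branch passes to Kenji's issue by representation.
The 2/9 is divided into 3 equal shares of 2/27 among Chiyo, Mariko, Junko.
Chiyo is living and takes 2/27.
Mariko predeceased; the 2/27 allotted to Mariko's branch passes to Mariko's issue by representation.
The 2/27 is divided into 4 equal shares of 1/54 among Sachiko, Isamu, Daichi, Akira.
Sachiko is living and takes 1/54.
Isamu is living and takes 1/54.
Daichi is living and takes 1/54.
Akira is living and takes 1/54.
Junko is living and takes 2/27.
Umeko is living and takes 2/9.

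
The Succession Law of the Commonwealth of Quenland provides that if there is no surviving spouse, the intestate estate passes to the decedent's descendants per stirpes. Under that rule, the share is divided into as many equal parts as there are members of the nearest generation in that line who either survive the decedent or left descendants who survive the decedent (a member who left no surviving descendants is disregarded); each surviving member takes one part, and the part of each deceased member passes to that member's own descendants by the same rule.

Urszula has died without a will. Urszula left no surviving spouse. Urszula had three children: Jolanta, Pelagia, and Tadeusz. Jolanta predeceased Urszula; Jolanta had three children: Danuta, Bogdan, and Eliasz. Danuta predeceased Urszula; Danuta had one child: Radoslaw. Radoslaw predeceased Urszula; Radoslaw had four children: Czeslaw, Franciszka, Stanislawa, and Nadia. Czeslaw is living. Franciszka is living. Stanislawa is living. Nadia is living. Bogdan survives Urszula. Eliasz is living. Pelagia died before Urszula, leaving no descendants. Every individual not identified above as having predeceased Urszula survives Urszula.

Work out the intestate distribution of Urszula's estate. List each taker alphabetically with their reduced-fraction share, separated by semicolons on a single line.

There is no surviving spouse, so the entire estate passes to Urszula's descendants per stirpes.
Pelagia left no surviving issue, so that branch lapses and is disregarded.
The estate is divided into 2 equal shares of 1/2 among Jolanta, Tadeusz.
Jolanta predeceased; the 1/2 allotted to Jolanta's branch passes to Jolanta's issue by representation.
The 1/2 is divided into 3 equal shares of 1/6 among Danuta, Bogdan, Eliasz.
Danuta predeceased; the 1/6 allotted to Danuta's branch passes to Danuta's issue by representation.
Radoslaw's line is the sole branch at this level, so the full 1/6 passes to Radoslaw's issue by representation.
The 1/6 is divided into 4 equal shares of 1/24 among Czeslaw, Franciszka, Stanislawa, Nadia.
Czeslaw is living and takes 1/24.
Franciszka is living and takes 1/24.
Stanislawa is living and takes 1/24.
Nadia is living and takes 1/24.
Bogdan is living and takes 1/6.
Eliasz is living and takes 1/6.
Tadeusz is living and takes 1/2.

Bogdan 1/6; Czeslaw 1/24; Eliasz 1/6; Franciszka 1/24; Nadia 1/24; Stanislawa 1/24; Tadeusz 1/2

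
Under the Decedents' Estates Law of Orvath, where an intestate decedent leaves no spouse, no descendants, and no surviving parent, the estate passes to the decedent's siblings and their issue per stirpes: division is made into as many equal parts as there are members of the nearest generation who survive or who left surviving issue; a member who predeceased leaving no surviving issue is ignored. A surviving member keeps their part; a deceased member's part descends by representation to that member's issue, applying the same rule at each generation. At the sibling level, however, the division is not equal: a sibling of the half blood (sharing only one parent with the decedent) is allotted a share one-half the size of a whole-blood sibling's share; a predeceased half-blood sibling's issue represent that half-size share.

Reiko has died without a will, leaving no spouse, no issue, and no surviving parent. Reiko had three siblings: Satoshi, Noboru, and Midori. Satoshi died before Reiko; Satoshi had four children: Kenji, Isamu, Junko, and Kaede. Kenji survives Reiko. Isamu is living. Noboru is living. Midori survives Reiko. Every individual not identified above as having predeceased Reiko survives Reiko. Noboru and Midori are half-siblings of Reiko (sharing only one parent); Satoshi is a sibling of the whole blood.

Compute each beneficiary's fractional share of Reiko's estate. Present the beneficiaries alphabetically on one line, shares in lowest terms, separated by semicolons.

No spouse, descendants, or parent survives, so the estate passes to Reiko's siblings per stirpes.
Half-blood siblings count for one-half the weight of whole-blood siblings at the initial division.
Dividing 1 in proportion to weights (total weight 2): Satoshi (weight 1) → 1/2; Noboru (weight 1/2) → 1/4; Midori (weight 1/2) → 1/4.
Satoshi predeceased; the 1/2 allotted to Satoshi's branch passes to Satoshi's issue by representation.
The 1/2 is divided into 4 equal shares of 1/8 among Kenji, Isamu, Junko, Kaede.
Kenji is living and takes 1/8.
Isamu is living and takes 1/8.
Junko is living and takes 1/8.
Kaede is living and takes 1/8.
Noboru is living and takes 1/4.
Midori is living and takes 1/4.

Isamu 1/8; Junko 1/8; Kaede 1/8; Kenji 1/8; Midori 1/4; Noboru 1/4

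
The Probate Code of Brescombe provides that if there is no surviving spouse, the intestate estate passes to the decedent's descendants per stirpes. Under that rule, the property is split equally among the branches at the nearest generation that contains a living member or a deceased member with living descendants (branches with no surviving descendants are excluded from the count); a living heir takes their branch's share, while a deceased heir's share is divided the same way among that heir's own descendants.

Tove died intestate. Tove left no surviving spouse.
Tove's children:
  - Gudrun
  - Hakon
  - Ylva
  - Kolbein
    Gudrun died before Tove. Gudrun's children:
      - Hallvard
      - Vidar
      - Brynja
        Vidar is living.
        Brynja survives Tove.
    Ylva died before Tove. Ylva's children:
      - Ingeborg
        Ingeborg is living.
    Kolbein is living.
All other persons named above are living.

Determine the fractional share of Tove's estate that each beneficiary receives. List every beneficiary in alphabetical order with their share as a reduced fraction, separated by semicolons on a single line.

There is no surviving spouse, so the entire estate passes to Tove's descendants per stirpes.
The estate is divided into 4 equal shares of 1/4 among Gudrun, Hakon, Ylva, Kolbein.
Gudrun predeceased; the 1/4 allotted to Gudrun's branch passes to Gudrun's issue by representation.
The 1/4 is divided into 3 equal shares of 1/12 among Hallvard, Vidar, Brynja.
Hallvard is living and takes 1/12.
Vidar is living and takes 1/12.
Brynja is living and takes 1/12.
Hakon is living and takes 1/4.
Ylva predeceased; the 1/4 allotted to Ylva's branch passes to Ylva's issue by representation.
Ingeborg is the sole taker at this level and receives the full 1/4.
Kolbein is living and takes 1/4.

Brynja 1/12; Hakon 1/4; Hallvard 1/12; Ingeborg 1/4; Kolbein 1/4; Vidar 1/12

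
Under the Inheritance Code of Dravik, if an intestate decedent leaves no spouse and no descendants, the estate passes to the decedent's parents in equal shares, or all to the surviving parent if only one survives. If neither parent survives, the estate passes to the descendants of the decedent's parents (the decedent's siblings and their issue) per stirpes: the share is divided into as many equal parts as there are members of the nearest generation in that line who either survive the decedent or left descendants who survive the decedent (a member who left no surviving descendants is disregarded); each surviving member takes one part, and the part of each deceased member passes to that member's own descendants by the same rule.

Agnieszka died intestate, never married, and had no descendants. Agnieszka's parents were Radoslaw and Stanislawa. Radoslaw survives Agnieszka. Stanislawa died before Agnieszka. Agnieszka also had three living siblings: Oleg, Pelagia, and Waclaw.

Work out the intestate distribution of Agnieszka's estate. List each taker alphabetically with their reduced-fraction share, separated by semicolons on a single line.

Radoslaw 1

Only one parent, Radoslaw, survives, so Radoslaw takes the entire estate. The siblings take nothing because a surviving parent has priority.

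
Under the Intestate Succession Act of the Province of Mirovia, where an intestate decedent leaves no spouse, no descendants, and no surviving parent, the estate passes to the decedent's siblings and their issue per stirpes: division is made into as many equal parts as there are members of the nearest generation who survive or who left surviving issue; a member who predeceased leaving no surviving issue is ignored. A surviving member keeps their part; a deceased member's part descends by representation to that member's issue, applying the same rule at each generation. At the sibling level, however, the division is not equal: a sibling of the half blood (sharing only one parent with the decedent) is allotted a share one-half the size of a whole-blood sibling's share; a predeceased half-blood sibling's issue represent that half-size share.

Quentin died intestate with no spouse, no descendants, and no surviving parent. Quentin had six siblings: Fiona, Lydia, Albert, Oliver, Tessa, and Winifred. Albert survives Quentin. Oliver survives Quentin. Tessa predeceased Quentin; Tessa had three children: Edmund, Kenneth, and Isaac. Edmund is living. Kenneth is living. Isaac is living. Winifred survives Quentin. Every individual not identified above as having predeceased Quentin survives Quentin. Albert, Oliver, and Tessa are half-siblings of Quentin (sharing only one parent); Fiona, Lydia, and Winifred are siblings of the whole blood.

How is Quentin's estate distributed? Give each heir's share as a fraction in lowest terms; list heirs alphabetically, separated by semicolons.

Albert 1/9; Edmund 1/27; Fiona 2/9; Isaac 1/27; Kenneth 1/27; Lydia 2/9; Oliver 1/9; Winifred 2/9

No spouse, descendants, or parent survives, so the estate passes to Quentin's siblings per stirpes.
Half-blood siblings count for one-half the weight of whole-blood siblings at the initial division.
Dividing 1 in proportion to weights (total weight 9/2): Fiona (weight 1) → 2/9; Lydia (weight 1) → 2/9; Albert (weight 1/2) → 1/9; Oliver (weight 1/2) → 1/9; Tessa (weight 1/2) → 1/9; Winifred (weight 1) → 2/9.
Fiona is living and takes 2/9.
Lydia is living and takes 2/9.
Albert is living and takes 1/9.
Oliver is living and takes 1/9.
Tessa predeceased; the 1/9 allotted to Tessa's branch passes to Tessa's issue by representation.
The 1/9 is divided into 3 equal shares of 1/27 among Edmund, Kenneth, Isaac.
Edmund is living and takes 1/27.
Kenneth is living and takes 1/27.
Isaac is living and takes 1/27.
Winifred is living and takes 2/9.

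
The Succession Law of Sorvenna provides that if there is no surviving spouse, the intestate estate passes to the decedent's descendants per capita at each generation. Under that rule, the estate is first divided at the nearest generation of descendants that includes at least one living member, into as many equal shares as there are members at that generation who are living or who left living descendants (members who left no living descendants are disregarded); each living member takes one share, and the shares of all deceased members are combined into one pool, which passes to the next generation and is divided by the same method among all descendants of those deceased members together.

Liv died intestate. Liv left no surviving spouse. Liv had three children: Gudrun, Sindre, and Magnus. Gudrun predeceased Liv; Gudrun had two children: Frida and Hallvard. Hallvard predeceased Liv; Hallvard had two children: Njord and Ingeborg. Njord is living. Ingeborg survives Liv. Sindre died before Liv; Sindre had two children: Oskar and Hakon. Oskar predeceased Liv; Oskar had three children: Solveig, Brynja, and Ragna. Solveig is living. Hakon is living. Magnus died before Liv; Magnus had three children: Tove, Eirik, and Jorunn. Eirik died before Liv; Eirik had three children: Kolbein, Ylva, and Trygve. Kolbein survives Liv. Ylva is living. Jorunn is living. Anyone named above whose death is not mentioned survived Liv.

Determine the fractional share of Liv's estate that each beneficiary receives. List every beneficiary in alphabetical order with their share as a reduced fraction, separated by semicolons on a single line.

Brynja 3/56; Frida 1/7; Hakon 1/7; Ingeborg 3/56; Jorunn 1/7; Kolbein 3/56; Njord 3/56; Ragna 3/56; Solveig 3/56; Tove 1/7; Trygve 3/56; Ylva 3/56

There is no surviving spouse, so the entire estate passes to Liv's descendants per capita at each generation.
No one at generation 1 (Gudrun, Sindre, Magnus) is living; moving to the next generation.
At generation 2 (Frida, Hallvard, Oskar, Hakon, Tove, Eirik, Jorunn) there are 7 shares of (1)/7 = 1/7 each.
Living: Frida, Hakon, Tove, and Jorunn — each takes 1/7.
Deceased: Hallvard, Oskar, and Eirik. Their combined 3/7 is pooled and carried to generation 3.
At generation 3 (Njord, Ingeborg, Solveig, Brynja, Ragna, Kolbein, Ylva, Trygve) there are 8 shares of (3/7)/8 = 3/56 each.
Living: Njord, Ingeborg, Solveig, Brynja, Ragna, Kolbein, Ylva, and Trygve — each takes 3/56.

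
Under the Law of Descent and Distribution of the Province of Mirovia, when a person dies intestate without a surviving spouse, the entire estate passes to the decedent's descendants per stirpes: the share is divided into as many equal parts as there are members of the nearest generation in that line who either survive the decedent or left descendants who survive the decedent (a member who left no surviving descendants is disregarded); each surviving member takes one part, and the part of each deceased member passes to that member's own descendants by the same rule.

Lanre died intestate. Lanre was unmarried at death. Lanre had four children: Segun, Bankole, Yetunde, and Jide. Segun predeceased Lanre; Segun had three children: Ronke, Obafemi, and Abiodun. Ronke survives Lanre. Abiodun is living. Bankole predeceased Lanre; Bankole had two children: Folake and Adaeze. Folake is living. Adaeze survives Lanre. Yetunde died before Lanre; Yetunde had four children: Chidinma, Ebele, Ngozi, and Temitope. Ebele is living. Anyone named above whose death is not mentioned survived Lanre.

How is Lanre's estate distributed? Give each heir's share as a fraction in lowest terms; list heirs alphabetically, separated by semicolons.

Abiodun 1/12; Adaeze 1/8; Chidinma 1/16; Ebele 1/16; Folake 1/8; Jide 1/4; Ngozi 1/16; Obafemi 1/12; Ronke 1/12; Temitope 1/16

There is no surviving spouse, so the entire estate passes to Lanre's descendants per stirpes.
The estate is divided into 4 equal shares of 1/4 among Segun, Bankole, Yetunde, Jide.
Segun predeceased; the 1/4 allotted to Segun's branch passes to Segun's issue by representation.
The 1/4 is divided into 3 equal shares of 1/12 among Ronke, Obafemi, Abiodun.
Ronke is living and takes 1/12.
Obafemi is living and takes 1/12.
Abiodun is living and takes 1/12.
Bankole predeceased; the 1/4 allotted to Bankole's branch passes to Bankole's issue by representation.
The 1/4 is divided into 2 equal shares of 1/8 among Folake, Adaeze.
Folake is living and takes 1/8.
Adaeze is living and takes 1/8.
Yetunde predeceased; the 1/4 allotted to Yetunde's branch passes to Yetunde's issue by representation.
The 1/4 is divided into 4 equal shares of 1/16 among Chidinma, Ebele, Ngozi, Temitope.
Chidinma is living and takes 1/16.
Ebele is living and takes 1/16.
Ngozi is living and takes 1/16.
Temitope is living and takes 1/16.
Jide is living and takes 1/4.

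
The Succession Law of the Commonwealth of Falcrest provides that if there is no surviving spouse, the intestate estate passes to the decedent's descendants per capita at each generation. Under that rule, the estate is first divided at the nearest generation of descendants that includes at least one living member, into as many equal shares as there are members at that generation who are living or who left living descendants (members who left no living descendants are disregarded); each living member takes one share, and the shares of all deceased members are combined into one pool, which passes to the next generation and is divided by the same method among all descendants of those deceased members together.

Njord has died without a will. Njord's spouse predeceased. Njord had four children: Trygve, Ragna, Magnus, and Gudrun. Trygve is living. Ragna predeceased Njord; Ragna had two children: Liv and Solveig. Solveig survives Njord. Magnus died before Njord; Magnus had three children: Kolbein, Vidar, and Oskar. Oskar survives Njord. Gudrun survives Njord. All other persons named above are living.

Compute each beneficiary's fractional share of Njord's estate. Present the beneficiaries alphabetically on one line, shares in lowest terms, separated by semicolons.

Gudrun 1/4; Kolbein 1/10; Liv 1/10; Oskar 1/10; Solveig 1/10; Trygve 1/4; Vidar 1/10

There is no surviving spouse, so the entire estate passes to Njord's descendants per capita at each generation.
At generation 1 (Trygve, Ragna, Magnus, Gudrun) there are 4 shares of (1)/4 = 1/4 each.
Living: Trygve and Gudrun — each takes 1/4.
Deceased: Ragna and Magnus. Their combined 1/2 is pooled and carried to generation 2.
At generation 2 (Liv, Solveig, Kolbein, Vidar, Oskar) there are 5 shares of (1/2)/5 = 1/10 each.
Living: Liv, Solveig, Kolbein, Vidar, and Oskar — each takes 1/10.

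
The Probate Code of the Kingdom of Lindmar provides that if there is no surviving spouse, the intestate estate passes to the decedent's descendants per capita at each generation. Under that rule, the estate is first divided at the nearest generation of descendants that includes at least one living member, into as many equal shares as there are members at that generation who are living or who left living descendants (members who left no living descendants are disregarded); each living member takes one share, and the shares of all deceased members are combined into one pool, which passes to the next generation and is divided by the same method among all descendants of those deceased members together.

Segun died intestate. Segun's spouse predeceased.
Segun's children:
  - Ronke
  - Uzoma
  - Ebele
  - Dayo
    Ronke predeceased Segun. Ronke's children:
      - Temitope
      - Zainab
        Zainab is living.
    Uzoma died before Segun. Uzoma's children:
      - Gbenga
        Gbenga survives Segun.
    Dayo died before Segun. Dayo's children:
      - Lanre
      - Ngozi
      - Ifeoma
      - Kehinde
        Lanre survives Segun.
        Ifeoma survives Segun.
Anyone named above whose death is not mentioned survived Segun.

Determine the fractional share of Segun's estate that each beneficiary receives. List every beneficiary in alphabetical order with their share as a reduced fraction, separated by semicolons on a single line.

Ebele 1/4; Gbenga 3/28; Ifeoma 3/28; Kehinde 3/28; Lanre 3/28; Ngozi 3/28; Temitope 3/28; Zainab 3/28

There is no surviving spouse, so the entire estate passes to Segun's descendants per capita at each generation.
At generation 1 (Ronke, Uzoma, Ebele, Dayo) there are 4 shares of (1)/4 = 1/4 each.
Living: Ebele — each takes 1/4.
Deceased: Ronke, Uzoma, and Dayo. Their combined 3/4 is pooled and carried to generation 2.
At generation 2 (Temitope, Zainab, Gbenga, Lanre, Ngozi, Ifeoma, Kehinde) there are 7 shares of (3/4)/7 = 3/28 each.
Living: Temitope, Zainab, Gbenga, Lanre, Ngozi, Ifeoma, and Kehinde — each takes 3/28.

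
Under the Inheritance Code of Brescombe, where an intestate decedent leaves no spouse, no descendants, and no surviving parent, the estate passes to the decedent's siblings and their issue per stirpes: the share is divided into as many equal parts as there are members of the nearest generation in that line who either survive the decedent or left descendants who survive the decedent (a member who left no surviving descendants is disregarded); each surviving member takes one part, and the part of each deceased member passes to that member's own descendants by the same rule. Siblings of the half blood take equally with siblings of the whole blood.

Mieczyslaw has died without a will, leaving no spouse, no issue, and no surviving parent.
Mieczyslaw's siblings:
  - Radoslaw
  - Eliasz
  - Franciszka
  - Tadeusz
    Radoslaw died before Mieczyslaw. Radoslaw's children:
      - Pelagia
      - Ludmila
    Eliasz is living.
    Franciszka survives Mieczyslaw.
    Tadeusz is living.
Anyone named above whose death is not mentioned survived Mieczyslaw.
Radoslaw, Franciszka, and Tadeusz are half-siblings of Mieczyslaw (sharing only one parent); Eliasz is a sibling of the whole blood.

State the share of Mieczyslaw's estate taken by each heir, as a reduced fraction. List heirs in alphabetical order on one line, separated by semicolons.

Eliasz 1/4; Franciszka 1/4; Ludmila 1/8; Pelagia 1/8; Tadeusz 1/4

No spouse, descendants, or parent survives, so the estate passes to Mieczyslaw's siblings per stirpes.
Half-blood and whole-blood siblings take equally under the stated rule.
The estate is divided into 4 equal shares of 1/4 among Radoslaw, Eliasz, Franciszka, Tadeusz.
Radoslaw predeceased; the 1/4 allotted to Radoslaw's branch passes to Radoslaw's issue by representation.
The 1/4 is divided into 2 equal shares of 1/8 among Pelagia, Ludmila.
Pelagia is living and takes 1/8.
Ludmila is living and takes 1/8.
Eliasz is living and takes 1/4.
Franciszka is living and takes 1/4.
Tadeusz is living and takes 1/4.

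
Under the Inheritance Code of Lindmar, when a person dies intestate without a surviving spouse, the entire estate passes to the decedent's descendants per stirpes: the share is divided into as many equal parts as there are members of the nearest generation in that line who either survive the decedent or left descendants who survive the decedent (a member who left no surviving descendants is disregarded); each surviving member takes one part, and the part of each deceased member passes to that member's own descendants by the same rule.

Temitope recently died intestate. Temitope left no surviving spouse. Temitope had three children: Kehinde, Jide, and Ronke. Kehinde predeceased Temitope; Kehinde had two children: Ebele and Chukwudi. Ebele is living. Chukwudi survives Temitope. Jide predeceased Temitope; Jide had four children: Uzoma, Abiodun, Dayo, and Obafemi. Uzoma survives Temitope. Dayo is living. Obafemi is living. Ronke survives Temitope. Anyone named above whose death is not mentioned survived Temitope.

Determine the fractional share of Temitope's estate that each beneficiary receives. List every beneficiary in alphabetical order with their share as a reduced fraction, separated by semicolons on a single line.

Abiodun 1/12; Chukwudi 1/6; Dayo 1/12; Ebele 1/6; Obafemi 1/12; Ronke 1/3; Uzoma 1/12

There is no surviving spouse, so the entire estate passes to Temitope's descendants per stirpes.
The estate is divided into 3 equal shares of 1/3 among Kehinde, Jide, Ronke.
Kehinde predeceased; the 1/3 allotted to Kehinde's branch passes to Kehinde's issue by representation.
The 1/3 is divided into 2 equal shares of 1/6 among Ebele, Chukwudi.
Ebele is living and takes 1/6.
Chukwudi is living and takes 1/6.
Jide predeceased; the 1/3 allotted to Jide's branch passes to Jide's issue by representation.
The 1/3 is divided into 4 equal shares of 1/12 among Uzoma, Abiodun, Dayo, Obafemi.
Uzoma is living and takes 1/12.
Abiodun is living and takes 1/12.
Dayo is living and takes 1/12.
Obafemi is living and takes 1/12.
Ronke is living and takes 1/3.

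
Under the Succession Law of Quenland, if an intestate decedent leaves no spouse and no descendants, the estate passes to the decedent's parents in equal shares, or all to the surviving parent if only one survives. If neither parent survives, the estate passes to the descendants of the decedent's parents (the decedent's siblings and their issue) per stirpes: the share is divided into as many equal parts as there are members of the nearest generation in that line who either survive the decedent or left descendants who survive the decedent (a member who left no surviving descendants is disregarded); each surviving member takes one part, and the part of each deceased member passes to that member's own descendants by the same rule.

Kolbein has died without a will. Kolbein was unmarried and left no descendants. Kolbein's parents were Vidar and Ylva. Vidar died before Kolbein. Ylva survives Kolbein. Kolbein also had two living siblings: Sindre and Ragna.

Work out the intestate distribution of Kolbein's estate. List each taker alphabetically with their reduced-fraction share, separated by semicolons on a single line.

Only one parent, Ylva, survives, so Ylva takes the entire estate. The siblings take nothing because a surviving parent has priority.

Ylva 1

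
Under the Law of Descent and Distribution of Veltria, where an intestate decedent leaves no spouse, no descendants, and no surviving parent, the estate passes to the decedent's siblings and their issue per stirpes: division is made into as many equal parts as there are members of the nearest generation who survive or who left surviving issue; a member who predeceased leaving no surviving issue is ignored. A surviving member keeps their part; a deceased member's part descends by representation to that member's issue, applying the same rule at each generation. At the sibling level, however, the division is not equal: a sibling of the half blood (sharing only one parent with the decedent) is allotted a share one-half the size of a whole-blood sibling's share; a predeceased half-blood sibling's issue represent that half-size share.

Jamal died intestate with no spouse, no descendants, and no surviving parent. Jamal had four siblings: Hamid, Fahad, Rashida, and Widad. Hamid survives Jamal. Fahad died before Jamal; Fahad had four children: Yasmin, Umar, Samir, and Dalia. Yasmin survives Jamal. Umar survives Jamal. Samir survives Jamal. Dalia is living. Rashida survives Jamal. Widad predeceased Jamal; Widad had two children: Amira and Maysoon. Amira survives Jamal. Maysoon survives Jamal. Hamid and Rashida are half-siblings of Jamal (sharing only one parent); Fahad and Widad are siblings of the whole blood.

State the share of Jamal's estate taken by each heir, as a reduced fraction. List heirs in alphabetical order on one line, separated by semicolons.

Amira 1/6; Dalia 1/12; Hamid 1/6; Maysoon 1/6; Rashida 1/6; Samir 1/12; Umar 1/12; Yasmin 1/12

No spouse, descendants, or parent survives, so the estate passes to Jamal's siblings per stirpes.
Half-blood siblings count for one-half the weight of whole-blood siblings at the initial division.
Dividing 1 in proportion to weights (total weight 3): Hamid (weight 1/2) → 1/6; Fahad (weight 1) → 1/3; Rashida (weight 1/2) → 1/6; Widad (weight 1) → 1/3.
Hamid is living and takes 1/6.
Fahad predeceased; the 1/3 allotted to Fahad's branch passes to Fahad's issue by representation.
The 1/3 is divided into 4 equal shares of 1/12 among Yasmin, Umar, Samir, Dalia.
Yasmin is living and takes 1/12.
Umar is living and takes 1/12.
Samir is living and takes 1/12.
Dalia is living and takes 1/12.
Rashida is living and takes 1/6.
Widad predeceased; the 1/3 allotted to Widad's branch passes to Widad's issue by representation.
The 1/3 is divided into 2 equal shares of 1/6 among Amira, Maysoon.
Amira is living and takes 1/6.
Maysoon is living and takes 1/6.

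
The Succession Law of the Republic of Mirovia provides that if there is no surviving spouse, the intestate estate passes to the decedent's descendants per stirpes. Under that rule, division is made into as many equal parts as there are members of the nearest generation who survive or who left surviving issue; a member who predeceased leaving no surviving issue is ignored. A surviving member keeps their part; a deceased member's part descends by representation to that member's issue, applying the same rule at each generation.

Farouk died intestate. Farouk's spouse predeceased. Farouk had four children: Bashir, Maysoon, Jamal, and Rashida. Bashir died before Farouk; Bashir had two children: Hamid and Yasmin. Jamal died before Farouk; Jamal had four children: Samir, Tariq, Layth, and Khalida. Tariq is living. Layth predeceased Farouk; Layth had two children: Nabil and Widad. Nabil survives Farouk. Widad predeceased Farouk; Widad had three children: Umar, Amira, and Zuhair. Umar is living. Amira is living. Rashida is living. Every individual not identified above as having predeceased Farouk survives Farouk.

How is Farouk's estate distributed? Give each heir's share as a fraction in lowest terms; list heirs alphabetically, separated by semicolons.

There is no surviving spouse, so the entire estate passes to Farouk's descendants per stirpes.
The estate is divided into 4 equal shares of 1/4 among Bashir, Maysoon, Jamal, Rashida.
Bashir predeceased; the 1/4 allotted to Bashir's branch passes to Bashir's issue by representation.
The 1/4 is divided into 2 equal shares of 1/8 among Hamid, Yasmin.
Hamid is living and takes 1/8.
Yasmin is living and takes 1/8.
Maysoon is living and takes 1/4.
Jamal predeceased; the 1/4 allotted to Jamal's branch passes to Jamal's issue by representation.
The 1/4 is divided into 4 equal shares of 1/16 among Samir, Tariq, Layth, Khalida.
Samir is living and takes 1/16.
Tariq is living and takes 1/16.
Layth predeceased; the 1/16 allotted to Layth's branch passes to Layth's issue by representation.
The 1/16 is divided into 2 equal shares of 1/32 among Nabil, Widad.
Nabil is living and takes 1/32.
Widad predeceased; the 1/32 allotted to Widad's branch passes to Widad's issue by representation.
The 1/32 is divided into 3 equal shares of 1/96 among Umar, Amira, Zuhair.
Umar is living and takes 1/96.
Amira is living and takes 1/96.
Zuhair is living and takes 1/96.
Khalida is living and takes 1/16.
Rashida is living and takes 1/4.

Amira 1/96; Hamid 1/8; Khalida 1/16; Maysoon 1/4; Nabil 1/32; Rashida 1/4; Samir 1/16; Tariq 1/16; Umar 1/96; Yasmin 1/8; Zuhair 1/96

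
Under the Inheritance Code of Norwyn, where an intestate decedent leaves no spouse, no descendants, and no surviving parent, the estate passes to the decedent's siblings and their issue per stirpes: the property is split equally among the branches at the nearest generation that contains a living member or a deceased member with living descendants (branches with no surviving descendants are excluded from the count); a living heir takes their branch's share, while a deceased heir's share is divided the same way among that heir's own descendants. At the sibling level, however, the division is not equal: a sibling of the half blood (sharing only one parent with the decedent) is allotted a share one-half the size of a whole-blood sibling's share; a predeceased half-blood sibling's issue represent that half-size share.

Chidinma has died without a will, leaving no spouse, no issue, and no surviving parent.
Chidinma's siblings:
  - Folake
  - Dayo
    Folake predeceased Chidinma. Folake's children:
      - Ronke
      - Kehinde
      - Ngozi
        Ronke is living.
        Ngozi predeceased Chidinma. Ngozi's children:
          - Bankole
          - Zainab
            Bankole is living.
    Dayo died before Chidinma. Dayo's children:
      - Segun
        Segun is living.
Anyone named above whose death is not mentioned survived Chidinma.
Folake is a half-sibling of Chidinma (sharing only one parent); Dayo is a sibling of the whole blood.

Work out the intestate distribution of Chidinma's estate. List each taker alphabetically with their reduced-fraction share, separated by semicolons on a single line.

No spouse, descendants, or parent survives, so the estate passes to Chidinma's siblings per stirpes.
Half-blood siblings count for one-half the weight of whole-blood siblings at the initial division.
Dividing 1 in proportion to weights (total weight 3/2): Folake (weight 1/2) → 1/3; Dayo (weight 1) → 2/3.
Folake predeceased; the 1/3 allotted to Folake's branch passes to Folake's issue by representation.
The 1/3 is divided into 3 equal shares of 1/9 among Ronke, Kehinde, Ngozi.
Ronke is living and takes 1/9.
Kehinde is living and takes 1/9.
Ngozi predeceased; the 1/9 allotted to Ngozi's branch passes to Ngozi's issue by representation.
The 1/9 is divided into 2 equal shares of 1/18 among Bankole, Zainab.
Bankole is living and takes 1/18.
Zainab is living and takes 1/18.
Dayo predeceased; the 2/3 allotted to Dayo's branch passes to Dayo's issue by representation.
Segun is the sole taker at this level and receives the full 2/3.

Bankole 1/18; Kehinde 1/9; Ronke 1/9; Segun 2/3; Zainab 1/18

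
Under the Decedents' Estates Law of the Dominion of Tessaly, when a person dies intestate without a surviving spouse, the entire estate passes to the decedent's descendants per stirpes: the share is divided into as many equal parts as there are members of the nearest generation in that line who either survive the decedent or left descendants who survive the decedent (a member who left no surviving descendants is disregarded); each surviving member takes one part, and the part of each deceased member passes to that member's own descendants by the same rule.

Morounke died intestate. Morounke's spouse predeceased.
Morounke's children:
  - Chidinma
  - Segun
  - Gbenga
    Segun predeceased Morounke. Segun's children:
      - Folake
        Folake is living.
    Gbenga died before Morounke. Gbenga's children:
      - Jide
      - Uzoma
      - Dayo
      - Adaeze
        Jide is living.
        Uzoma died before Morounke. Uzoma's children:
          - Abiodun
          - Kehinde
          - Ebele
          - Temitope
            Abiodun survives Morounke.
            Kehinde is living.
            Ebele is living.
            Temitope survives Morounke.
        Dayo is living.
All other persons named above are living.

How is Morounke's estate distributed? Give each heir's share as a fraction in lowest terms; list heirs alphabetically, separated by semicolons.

There is no surviving spouse, so the entire estate passes to Morounke's descendants per stirpes.
The estate is divided into 3 equal shares of 1/3 among Chidinma, Segun, Gbenga.
Chidinma is living and takes 1/3.
Segun predeceased; the 1/3 allotted to Segun's branch passes to Segun's issue by representation.
Folake is the sole taker at this level and receives the full 1/3.
Gbenga predeceased; the 1/3 allotted to Gbenga's branch passes to Gbenga's issue by representation.
The 1/3 is divided into 4 equal shares of 1/12 among Jide, Uzoma, Dayo, Adaeze.
Jide is living and takes 1/12.
Uzoma predeceased; the 1/12 allotted to Uzoma's branch passes to Uzoma's issue by representation.
The 1/12 is divided into 4 equal shares of 1/48 among Abiodun, Kehinde, Ebele, Temitope.
Abiodun is living and takes 1/48.
Kehinde is living and takes 1/48.
Ebele is living and takes 1/48.
Temitope is living and takes 1/48.
Dayo is living and takes 1/12.
Adaeze is living and takes 1/12.

Abiodun 1/48; Adaeze 1/12; Chidinma 1/3; Dayo 1/12; Ebele 1/48; Folake 1/3; Jide 1/12; Kehinde 1/48; Temitope 1/48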